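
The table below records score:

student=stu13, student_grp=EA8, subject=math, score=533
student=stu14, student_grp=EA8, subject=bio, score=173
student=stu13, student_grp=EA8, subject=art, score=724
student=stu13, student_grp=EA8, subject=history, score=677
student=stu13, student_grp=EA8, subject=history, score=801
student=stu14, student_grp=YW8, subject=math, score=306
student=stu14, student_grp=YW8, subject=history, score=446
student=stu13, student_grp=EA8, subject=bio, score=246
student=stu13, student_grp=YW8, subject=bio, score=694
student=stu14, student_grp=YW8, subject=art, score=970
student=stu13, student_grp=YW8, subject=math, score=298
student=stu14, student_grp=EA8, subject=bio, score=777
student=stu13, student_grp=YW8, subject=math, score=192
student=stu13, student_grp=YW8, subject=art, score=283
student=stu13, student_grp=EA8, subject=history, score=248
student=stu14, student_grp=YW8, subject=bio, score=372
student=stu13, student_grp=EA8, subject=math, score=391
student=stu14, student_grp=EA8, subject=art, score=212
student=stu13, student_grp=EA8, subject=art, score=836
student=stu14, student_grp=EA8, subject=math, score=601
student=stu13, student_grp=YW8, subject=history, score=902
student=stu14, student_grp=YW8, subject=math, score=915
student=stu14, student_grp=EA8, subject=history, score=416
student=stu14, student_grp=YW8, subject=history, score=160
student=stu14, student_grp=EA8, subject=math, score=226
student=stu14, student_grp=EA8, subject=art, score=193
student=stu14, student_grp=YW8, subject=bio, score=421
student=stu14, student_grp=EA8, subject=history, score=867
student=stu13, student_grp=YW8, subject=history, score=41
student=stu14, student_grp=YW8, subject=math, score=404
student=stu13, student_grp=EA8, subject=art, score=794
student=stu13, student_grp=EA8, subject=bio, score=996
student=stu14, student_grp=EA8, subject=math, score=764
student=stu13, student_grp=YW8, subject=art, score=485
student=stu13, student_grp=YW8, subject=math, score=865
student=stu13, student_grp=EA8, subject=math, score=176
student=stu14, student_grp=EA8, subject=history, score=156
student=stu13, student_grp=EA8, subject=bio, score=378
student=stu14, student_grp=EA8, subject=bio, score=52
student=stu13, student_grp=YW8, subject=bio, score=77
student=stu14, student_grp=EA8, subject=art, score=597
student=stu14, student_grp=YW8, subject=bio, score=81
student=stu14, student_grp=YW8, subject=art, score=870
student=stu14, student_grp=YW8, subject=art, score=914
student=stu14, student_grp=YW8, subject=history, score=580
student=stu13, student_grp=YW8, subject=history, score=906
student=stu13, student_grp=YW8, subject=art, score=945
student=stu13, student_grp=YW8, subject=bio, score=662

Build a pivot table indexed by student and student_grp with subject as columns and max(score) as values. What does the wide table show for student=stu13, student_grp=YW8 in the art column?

945

Rows with student=stu13, student_grp=YW8 and subject=art: score values are 283, 485, 945.
max(283, 485, 945) = 945.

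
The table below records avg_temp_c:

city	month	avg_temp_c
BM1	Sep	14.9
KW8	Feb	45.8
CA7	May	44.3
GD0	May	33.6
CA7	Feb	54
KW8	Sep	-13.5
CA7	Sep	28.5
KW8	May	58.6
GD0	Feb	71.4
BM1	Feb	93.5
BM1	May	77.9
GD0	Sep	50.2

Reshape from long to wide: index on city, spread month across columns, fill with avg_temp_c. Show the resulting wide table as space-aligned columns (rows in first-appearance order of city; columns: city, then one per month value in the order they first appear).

Columns: city plus the 3 distinct month values (Sep, Feb, May).
For example, row BM1 column Sep takes avg_temp_c=14.9 from the long row (BM1, Sep).

city  Sep    Feb   May 
BM1   14.9   93.5  77.9
KW8   -13.5  45.8  58.6
CA7   28.5   54    44.3
GD0   50.2   71.4  33.6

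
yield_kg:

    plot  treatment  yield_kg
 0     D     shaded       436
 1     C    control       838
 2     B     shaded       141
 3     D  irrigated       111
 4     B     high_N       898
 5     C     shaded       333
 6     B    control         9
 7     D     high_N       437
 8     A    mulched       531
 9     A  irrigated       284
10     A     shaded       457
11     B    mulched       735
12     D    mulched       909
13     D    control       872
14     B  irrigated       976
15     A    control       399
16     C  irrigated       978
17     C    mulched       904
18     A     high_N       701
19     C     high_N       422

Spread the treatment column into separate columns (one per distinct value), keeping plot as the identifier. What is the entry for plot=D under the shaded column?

Wide layout: rows indexed by plot, columns are the 5 distinct treatment values (shaded, control, irrigated, high_N, mulched).
Cell (plot=D, treatment=shaded) draws from the long row where plot=D and treatment=shaded, which has yield_kg=436.

436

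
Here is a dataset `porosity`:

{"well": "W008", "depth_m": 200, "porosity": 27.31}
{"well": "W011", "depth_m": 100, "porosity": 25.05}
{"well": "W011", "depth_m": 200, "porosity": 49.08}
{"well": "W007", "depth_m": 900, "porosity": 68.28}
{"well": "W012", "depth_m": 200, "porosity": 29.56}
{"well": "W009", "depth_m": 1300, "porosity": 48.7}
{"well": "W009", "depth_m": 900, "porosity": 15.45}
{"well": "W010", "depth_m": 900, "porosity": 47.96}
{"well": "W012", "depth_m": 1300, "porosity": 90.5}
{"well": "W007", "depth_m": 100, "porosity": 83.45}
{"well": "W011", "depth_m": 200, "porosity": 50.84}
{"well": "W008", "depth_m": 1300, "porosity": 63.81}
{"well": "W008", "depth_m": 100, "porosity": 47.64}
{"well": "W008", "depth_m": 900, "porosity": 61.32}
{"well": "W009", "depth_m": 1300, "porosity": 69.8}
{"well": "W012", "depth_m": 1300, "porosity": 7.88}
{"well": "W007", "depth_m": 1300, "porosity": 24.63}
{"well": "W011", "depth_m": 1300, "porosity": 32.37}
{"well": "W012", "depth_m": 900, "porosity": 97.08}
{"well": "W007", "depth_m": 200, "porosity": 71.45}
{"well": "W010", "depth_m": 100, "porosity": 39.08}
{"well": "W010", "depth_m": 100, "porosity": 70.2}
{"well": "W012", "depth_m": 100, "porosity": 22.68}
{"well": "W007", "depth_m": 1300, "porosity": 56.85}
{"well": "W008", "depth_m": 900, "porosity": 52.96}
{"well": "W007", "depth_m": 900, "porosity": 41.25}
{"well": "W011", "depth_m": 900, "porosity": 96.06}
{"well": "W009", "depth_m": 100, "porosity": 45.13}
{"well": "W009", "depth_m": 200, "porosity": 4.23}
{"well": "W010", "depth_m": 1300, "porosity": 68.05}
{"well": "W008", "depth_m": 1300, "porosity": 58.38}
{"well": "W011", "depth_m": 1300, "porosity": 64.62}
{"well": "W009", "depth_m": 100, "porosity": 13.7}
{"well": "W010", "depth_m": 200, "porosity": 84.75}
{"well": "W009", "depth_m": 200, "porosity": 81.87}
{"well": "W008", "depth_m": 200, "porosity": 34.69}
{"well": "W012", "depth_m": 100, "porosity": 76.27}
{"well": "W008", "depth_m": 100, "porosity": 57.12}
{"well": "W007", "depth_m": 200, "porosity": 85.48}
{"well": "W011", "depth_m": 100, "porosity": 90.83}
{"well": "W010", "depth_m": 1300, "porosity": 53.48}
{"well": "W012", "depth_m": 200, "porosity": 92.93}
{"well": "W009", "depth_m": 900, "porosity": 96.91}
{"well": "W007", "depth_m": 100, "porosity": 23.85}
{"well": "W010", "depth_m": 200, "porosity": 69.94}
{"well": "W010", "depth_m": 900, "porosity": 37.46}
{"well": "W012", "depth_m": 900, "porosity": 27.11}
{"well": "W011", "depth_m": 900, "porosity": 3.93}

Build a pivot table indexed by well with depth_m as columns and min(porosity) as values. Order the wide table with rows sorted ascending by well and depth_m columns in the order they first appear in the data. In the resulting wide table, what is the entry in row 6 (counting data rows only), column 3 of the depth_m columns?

27.11

With rows sorted ascending by well, row 6 is well=W012. depth_m columns in first-appearance order: 200, 100, 900, 1300; column 3 is 900.
Long rows with well=W012, depth_m=900: min(97.08, 27.11) = 27.11.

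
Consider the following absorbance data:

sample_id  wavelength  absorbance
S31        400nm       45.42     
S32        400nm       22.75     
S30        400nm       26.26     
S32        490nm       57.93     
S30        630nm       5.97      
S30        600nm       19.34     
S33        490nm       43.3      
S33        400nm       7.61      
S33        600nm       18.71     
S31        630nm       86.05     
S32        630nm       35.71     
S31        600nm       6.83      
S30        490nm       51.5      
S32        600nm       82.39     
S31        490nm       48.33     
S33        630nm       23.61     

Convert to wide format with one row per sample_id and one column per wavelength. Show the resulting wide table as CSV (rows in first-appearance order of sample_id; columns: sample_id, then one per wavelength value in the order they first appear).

sample_id,400nm,490nm,630nm,600nm
S31,45.42,48.33,86.05,6.83
S32,22.75,57.93,35.71,82.39
S30,26.26,51.5,5.97,19.34
S33,7.61,43.3,23.61,18.71

Columns: sample_id plus the 4 distinct wavelength values (400nm, 490nm, 630nm, 600nm).
For example, row S31 column 400nm takes absorbance=45.42 from the long row (S31, 400nm).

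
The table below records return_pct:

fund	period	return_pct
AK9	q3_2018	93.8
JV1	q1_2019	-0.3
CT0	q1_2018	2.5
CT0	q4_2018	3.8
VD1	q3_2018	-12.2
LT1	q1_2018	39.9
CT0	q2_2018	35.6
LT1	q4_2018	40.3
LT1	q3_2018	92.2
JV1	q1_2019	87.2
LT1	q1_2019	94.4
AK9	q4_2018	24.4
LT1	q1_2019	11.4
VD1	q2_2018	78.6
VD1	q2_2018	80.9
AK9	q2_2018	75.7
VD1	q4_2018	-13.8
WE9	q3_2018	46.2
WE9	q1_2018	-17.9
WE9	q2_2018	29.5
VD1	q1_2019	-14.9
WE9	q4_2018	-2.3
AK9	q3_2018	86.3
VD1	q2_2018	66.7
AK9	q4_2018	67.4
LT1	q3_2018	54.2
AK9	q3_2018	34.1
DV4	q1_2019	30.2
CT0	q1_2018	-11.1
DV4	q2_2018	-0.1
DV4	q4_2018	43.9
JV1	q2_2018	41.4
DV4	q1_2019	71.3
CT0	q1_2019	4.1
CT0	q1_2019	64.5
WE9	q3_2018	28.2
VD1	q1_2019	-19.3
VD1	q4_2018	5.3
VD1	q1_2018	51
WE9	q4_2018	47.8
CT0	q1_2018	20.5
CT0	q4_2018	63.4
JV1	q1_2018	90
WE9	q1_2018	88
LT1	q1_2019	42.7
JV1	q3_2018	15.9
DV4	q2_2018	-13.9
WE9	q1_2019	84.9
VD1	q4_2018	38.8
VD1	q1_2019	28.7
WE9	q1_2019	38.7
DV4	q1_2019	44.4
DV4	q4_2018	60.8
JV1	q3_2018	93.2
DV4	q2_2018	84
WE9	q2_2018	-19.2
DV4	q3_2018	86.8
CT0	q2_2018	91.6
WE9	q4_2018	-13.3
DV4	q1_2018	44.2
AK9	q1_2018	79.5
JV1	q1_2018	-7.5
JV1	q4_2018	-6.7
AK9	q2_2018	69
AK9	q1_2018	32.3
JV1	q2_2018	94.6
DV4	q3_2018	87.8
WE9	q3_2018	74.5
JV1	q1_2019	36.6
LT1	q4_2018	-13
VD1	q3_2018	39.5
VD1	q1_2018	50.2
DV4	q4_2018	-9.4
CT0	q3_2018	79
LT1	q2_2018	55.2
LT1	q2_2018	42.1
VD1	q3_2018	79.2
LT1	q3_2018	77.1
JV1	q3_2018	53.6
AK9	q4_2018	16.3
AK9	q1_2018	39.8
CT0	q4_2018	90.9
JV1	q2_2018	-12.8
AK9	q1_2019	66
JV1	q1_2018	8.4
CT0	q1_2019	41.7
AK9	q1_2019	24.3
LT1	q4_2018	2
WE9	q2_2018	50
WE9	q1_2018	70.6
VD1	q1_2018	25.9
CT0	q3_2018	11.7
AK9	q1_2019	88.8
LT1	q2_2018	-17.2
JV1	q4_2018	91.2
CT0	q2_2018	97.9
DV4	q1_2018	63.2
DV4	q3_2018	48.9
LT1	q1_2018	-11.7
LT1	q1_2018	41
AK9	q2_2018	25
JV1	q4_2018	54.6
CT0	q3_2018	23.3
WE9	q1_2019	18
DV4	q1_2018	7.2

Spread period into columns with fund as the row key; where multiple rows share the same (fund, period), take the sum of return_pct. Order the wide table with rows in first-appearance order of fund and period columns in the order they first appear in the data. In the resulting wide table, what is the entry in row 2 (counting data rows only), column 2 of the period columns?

With rows in first-appearance order of fund, row 2 is fund=JV1. period columns in first-appearance order: q3_2018, q1_2019, q1_2018, q4_2018, q2_2018; column 2 is q1_2019.
Long rows with fund=JV1, period=q1_2019: -0.3 + 87.2 + 36.6 = 123.5.

123.5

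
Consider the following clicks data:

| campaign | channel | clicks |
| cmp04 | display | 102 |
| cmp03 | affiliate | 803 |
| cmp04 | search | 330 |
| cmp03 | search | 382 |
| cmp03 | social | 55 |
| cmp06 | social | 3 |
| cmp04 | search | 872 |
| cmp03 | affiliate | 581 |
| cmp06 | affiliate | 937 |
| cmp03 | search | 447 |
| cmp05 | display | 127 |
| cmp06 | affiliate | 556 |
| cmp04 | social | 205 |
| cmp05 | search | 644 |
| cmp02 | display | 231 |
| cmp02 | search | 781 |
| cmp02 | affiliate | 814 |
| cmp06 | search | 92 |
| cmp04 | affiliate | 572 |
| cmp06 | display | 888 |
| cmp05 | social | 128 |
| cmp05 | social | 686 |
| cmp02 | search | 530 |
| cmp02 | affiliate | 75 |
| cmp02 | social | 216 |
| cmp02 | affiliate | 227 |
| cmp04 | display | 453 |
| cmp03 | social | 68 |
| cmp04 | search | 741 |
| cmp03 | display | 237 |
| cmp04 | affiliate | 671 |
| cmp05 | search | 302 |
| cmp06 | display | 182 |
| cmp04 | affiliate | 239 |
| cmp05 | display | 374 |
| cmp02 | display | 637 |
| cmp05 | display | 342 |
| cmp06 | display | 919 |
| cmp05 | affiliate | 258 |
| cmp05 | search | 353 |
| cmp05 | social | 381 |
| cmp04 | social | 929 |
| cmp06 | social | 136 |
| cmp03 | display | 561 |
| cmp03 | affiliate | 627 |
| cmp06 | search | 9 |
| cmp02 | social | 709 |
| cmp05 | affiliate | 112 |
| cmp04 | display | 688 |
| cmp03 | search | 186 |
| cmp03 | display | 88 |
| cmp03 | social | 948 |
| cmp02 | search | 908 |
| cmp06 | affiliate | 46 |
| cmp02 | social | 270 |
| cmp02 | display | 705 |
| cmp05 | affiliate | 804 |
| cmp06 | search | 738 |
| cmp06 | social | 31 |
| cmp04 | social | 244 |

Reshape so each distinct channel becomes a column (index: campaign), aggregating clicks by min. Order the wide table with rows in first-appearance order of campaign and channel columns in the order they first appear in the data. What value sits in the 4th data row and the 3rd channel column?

With rows in first-appearance order of campaign, row 4 is campaign=cmp05. channel columns in first-appearance order: display, affiliate, search, social; column 3 is search.
Long rows with campaign=cmp05, channel=search: min(644, 302, 353) = 302.

302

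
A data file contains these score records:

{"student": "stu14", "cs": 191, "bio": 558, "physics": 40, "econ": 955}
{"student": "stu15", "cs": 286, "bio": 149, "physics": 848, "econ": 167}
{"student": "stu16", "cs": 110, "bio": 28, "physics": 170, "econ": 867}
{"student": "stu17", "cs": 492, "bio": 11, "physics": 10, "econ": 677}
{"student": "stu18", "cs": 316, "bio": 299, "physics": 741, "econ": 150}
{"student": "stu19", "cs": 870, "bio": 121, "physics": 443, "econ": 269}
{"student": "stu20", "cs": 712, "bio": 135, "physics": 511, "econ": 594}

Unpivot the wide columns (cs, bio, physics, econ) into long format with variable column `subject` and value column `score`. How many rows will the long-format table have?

28

7 student values × 4 melted columns = 28 rows.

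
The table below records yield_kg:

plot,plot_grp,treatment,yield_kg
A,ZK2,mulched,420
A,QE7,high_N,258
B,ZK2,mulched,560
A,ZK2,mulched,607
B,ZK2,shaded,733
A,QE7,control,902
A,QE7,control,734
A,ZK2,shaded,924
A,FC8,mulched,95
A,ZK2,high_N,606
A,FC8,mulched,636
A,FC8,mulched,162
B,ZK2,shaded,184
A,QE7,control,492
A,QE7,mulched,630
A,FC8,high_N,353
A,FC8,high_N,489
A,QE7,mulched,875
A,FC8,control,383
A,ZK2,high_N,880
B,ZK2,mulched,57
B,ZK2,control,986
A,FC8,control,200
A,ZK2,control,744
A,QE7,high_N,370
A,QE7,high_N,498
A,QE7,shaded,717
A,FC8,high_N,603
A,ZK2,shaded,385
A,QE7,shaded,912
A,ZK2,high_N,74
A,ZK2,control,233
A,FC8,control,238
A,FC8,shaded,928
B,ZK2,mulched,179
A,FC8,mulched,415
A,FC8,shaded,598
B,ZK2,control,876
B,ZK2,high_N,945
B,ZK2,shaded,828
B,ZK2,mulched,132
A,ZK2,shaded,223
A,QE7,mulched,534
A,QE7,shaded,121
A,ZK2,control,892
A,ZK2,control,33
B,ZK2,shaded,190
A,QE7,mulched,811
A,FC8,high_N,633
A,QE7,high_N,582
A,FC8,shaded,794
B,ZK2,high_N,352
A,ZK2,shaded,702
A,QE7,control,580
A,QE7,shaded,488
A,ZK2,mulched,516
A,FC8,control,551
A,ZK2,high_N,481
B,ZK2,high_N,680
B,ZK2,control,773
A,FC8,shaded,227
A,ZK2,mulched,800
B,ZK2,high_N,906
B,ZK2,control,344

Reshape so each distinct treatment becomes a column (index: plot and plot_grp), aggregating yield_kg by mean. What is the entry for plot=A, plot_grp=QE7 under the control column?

Rows with plot=A, plot_grp=QE7 and treatment=control: yield_kg values are 902, 734, 492, 580.
(902 + 734 + 492 + 580) / 4 = 677.

677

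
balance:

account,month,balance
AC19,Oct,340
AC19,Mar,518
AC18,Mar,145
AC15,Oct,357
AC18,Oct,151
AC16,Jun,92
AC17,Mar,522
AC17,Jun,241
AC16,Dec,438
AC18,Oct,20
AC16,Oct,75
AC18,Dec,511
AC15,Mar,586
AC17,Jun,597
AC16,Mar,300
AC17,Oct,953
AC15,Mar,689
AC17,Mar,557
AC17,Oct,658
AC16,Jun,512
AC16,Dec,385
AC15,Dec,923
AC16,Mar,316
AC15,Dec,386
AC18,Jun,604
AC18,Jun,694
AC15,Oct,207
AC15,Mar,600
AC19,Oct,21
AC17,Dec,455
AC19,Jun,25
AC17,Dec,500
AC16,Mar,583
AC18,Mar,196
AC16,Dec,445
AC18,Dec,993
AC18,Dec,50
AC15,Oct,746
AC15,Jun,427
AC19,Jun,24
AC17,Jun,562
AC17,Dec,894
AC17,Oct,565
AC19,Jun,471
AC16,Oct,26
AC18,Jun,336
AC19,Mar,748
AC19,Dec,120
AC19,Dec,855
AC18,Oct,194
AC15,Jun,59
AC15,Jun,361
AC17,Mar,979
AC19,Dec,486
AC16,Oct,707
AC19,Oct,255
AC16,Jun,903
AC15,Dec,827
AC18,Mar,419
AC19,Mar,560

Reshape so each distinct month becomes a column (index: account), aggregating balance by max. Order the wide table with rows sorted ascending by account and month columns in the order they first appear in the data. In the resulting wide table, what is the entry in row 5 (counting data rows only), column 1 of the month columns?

340

With rows sorted ascending by account, row 5 is account=AC19. month columns in first-appearance order: Oct, Mar, Jun, Dec; column 1 is Oct.
Long rows with account=AC19, month=Oct: max(340, 21, 255) = 340.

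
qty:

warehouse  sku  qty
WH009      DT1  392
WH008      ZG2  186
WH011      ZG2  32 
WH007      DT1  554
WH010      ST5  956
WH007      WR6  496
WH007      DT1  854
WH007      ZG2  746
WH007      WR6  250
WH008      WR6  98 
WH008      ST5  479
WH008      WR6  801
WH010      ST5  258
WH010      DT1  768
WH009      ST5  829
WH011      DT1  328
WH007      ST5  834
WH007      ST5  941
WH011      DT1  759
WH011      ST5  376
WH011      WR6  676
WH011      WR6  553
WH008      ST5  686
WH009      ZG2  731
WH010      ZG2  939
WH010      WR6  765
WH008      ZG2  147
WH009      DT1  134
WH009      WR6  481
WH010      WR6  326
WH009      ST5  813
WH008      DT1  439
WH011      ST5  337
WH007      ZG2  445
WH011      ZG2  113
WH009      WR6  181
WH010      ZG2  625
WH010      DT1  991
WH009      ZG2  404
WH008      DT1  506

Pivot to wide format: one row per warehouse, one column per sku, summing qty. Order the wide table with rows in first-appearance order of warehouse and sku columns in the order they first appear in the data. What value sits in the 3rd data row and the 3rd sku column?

713

With rows in first-appearance order of warehouse, row 3 is warehouse=WH011. sku columns in first-appearance order: DT1, ZG2, ST5, WR6; column 3 is ST5.
Long rows with warehouse=WH011, sku=ST5: 376 + 337 = 713.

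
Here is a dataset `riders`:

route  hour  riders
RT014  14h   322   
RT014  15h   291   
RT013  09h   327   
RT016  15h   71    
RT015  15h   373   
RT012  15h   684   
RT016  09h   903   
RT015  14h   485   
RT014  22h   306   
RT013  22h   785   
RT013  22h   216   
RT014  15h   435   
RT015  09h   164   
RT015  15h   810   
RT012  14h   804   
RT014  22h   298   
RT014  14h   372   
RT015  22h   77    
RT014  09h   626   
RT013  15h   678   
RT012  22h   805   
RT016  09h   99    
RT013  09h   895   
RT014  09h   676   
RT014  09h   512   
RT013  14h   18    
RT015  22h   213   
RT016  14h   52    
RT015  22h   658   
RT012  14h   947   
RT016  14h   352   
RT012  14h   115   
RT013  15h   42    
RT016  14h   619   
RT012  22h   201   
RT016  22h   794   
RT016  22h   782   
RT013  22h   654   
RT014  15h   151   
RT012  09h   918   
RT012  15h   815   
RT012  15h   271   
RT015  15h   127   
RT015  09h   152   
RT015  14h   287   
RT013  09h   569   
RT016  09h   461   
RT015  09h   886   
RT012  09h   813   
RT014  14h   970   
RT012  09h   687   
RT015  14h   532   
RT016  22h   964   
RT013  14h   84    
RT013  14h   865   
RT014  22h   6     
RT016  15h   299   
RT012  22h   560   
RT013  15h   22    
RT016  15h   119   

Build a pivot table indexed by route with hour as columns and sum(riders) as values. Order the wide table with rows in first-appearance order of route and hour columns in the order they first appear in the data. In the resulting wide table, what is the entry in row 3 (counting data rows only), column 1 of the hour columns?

With rows in first-appearance order of route, row 3 is route=RT016. hour columns in first-appearance order: 14h, 15h, 09h, 22h; column 1 is 14h.
Long rows with route=RT016, hour=14h: 52 + 352 + 619 = 1023.

1023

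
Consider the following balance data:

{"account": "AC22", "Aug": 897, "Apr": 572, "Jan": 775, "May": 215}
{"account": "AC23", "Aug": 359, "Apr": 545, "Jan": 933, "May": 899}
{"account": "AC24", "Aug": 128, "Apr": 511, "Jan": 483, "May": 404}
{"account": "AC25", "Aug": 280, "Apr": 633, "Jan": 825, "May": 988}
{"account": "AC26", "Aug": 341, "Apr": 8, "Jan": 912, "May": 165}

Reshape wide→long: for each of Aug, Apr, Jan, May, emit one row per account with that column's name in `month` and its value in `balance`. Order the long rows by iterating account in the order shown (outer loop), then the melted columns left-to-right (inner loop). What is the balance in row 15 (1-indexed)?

20 rows total (5 × 4). Row 15: index ⌊(15-1)/4⌋ = 3 into account → AC25; (15-1) mod 4 = 2 into the melted columns → Jan.
So row 15 is (AC25, Jan, 825); balance = 825.

825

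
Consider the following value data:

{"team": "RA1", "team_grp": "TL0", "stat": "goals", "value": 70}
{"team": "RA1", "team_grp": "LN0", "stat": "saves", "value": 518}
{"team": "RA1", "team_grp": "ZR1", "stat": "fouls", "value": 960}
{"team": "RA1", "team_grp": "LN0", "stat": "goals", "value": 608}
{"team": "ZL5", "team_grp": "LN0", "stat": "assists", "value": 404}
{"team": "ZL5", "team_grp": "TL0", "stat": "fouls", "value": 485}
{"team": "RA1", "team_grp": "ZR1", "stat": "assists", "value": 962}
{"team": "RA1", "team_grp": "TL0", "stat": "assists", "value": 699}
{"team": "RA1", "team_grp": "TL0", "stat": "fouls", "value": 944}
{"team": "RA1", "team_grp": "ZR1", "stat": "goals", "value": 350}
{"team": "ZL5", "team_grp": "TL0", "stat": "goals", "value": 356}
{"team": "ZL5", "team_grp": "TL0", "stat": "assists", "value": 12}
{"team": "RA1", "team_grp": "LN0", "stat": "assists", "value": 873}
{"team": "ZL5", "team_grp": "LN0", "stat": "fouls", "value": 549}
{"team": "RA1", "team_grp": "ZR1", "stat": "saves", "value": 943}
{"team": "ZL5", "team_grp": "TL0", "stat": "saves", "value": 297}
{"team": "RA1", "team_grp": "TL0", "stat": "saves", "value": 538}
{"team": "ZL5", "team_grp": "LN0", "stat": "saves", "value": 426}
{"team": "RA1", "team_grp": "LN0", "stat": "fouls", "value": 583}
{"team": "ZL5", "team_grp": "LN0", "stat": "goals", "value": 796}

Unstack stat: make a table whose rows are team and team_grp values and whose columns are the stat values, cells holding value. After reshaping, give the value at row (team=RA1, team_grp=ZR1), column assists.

Wide layout: rows indexed by team and team_grp, columns are the 4 distinct stat values (goals, saves, fouls, assists).
Cell (team=RA1, team_grp=ZR1, stat=assists) draws from the long row where team=RA1, team_grp=ZR1 and stat=assists, which has value=962.

962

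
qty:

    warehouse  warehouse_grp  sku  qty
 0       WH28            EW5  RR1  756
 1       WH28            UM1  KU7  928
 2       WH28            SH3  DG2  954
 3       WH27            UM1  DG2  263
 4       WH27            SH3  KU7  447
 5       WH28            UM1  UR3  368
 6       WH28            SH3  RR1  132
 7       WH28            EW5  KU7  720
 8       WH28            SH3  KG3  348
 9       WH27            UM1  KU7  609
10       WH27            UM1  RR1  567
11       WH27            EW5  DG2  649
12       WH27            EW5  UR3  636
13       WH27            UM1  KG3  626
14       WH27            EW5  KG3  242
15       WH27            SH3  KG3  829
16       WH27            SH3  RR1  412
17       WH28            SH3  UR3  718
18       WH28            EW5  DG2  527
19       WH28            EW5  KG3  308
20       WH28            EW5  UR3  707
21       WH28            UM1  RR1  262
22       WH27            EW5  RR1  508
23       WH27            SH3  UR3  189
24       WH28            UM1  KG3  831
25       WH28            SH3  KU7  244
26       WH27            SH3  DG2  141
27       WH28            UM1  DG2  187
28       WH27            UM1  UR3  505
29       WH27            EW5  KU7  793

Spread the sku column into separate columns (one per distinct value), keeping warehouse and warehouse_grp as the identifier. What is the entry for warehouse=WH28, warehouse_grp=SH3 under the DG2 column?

Wide layout: rows indexed by warehouse and warehouse_grp, columns are the 5 distinct sku values (RR1, KU7, DG2, UR3, KG3).
Cell (warehouse=WH28, warehouse_grp=SH3, sku=DG2) draws from the long row where warehouse=WH28, warehouse_grp=SH3 and sku=DG2, which has qty=954.

954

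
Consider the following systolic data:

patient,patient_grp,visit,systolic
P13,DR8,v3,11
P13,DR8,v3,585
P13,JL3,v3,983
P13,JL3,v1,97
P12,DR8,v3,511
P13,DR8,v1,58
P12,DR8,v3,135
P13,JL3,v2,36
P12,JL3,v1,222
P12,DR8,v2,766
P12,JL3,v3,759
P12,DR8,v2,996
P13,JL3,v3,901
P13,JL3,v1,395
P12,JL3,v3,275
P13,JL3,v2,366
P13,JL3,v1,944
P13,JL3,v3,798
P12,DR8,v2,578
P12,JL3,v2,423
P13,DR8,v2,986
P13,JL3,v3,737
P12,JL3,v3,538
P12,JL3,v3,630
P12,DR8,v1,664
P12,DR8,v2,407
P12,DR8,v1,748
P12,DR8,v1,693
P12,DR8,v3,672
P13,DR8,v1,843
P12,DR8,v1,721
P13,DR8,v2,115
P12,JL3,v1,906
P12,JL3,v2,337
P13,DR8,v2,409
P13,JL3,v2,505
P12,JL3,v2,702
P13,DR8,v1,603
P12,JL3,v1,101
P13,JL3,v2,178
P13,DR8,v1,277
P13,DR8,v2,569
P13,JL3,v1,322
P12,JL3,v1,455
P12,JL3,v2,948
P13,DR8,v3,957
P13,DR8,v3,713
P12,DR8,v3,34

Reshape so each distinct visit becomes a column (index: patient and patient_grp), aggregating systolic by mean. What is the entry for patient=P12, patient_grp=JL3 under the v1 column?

421

Rows with patient=P12, patient_grp=JL3 and visit=v1: systolic values are 222, 906, 101, 455.
(222 + 906 + 101 + 455) / 4 = 421.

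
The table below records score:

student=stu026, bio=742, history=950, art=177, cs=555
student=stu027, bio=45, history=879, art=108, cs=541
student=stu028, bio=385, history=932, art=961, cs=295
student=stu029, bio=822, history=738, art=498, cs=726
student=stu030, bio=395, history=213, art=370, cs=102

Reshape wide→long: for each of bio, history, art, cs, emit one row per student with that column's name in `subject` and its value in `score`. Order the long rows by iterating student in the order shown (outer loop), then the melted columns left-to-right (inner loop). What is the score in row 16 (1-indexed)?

726

20 rows total (5 × 4). Row 16: index ⌊(16-1)/4⌋ = 3 into student → stu029; (16-1) mod 4 = 3 into the melted columns → cs.
So row 16 is (stu029, cs, 726); score = 726.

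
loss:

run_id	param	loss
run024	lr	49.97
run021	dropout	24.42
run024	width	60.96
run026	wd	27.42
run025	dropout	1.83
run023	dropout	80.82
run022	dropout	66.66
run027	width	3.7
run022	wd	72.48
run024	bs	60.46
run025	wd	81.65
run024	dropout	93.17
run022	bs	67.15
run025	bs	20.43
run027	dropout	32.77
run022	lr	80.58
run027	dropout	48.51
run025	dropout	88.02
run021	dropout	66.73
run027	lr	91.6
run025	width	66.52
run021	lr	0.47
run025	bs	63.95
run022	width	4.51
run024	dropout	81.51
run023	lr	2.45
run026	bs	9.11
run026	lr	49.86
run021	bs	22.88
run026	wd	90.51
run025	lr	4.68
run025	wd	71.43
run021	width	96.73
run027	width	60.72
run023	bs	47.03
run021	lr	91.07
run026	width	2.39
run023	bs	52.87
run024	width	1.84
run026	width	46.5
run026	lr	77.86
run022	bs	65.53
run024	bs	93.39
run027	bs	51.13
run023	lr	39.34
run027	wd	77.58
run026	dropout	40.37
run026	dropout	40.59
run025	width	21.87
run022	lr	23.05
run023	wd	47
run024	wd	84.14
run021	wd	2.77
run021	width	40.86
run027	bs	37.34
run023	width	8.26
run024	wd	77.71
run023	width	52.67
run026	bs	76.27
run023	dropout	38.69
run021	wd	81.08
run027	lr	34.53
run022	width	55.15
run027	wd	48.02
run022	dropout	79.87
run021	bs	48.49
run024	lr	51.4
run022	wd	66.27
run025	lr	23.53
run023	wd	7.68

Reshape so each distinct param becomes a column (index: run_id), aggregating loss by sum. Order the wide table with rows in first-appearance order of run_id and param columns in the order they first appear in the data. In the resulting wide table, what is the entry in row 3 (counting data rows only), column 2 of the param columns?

80.96

With rows in first-appearance order of run_id, row 3 is run_id=run026. param columns in first-appearance order: lr, dropout, width, wd, bs; column 2 is dropout.
Long rows with run_id=run026, param=dropout: 40.37 + 40.59 = 80.96.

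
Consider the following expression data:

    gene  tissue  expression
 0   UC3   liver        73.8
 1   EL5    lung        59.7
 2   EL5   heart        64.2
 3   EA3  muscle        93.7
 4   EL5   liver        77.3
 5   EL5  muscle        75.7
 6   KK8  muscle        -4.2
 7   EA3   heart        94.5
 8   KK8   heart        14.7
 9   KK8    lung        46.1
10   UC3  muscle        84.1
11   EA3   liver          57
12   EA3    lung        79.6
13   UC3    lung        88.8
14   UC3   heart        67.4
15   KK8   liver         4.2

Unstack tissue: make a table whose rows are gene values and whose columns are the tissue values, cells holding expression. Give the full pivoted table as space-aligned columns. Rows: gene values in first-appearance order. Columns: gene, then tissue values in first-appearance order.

gene  liver  lung  heart  muscle
UC3   73.8   88.8  67.4   84.1  
EL5   77.3   59.7  64.2   75.7  
EA3   57     79.6  94.5   93.7  
KK8   4.2    46.1  14.7   -4.2  

Columns: gene plus the 4 distinct tissue values (liver, lung, heart, muscle).
For example, row UC3 column liver takes expression=73.8 from the long row (UC3, liver).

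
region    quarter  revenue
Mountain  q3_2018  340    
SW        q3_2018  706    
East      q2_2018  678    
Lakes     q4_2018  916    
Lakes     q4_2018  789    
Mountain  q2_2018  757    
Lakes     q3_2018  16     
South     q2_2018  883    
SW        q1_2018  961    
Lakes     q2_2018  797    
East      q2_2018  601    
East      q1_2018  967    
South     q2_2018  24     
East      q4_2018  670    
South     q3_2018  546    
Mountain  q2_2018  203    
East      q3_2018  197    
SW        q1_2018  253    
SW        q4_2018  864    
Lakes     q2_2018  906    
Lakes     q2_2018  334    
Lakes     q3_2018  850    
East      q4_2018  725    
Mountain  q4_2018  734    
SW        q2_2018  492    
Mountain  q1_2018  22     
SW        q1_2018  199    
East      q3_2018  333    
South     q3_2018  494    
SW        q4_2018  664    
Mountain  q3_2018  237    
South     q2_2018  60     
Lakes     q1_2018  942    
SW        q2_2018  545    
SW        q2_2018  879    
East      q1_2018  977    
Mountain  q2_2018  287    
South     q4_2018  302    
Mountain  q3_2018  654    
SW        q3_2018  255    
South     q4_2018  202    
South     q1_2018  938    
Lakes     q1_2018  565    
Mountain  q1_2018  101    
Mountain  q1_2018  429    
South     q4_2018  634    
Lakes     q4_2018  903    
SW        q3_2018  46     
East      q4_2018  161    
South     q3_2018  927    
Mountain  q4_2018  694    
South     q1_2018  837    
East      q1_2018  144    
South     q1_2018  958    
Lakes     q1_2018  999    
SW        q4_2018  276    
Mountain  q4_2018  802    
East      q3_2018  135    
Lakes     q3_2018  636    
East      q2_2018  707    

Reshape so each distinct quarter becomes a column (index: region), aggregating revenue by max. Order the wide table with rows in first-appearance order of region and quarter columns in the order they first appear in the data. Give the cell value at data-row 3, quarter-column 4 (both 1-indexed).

977

With rows in first-appearance order of region, row 3 is region=East. quarter columns in first-appearance order: q3_2018, q2_2018, q4_2018, q1_2018; column 4 is q1_2018.
Long rows with region=East, quarter=q1_2018: max(967, 977, 144) = 977.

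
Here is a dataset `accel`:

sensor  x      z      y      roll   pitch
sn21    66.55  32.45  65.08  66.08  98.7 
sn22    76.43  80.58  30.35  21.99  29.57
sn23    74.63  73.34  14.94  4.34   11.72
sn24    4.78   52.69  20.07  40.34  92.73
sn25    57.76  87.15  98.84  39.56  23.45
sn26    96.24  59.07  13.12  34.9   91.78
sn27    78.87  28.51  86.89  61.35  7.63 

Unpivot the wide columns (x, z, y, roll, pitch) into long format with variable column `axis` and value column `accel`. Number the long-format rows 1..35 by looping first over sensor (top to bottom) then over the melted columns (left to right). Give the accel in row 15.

11.72

35 rows total (7 × 5). Row 15: index ⌊(15-1)/5⌋ = 2 into sensor → sn23; (15-1) mod 5 = 4 into the melted columns → pitch.
So row 15 is (sn23, pitch, 11.72); accel = 11.72.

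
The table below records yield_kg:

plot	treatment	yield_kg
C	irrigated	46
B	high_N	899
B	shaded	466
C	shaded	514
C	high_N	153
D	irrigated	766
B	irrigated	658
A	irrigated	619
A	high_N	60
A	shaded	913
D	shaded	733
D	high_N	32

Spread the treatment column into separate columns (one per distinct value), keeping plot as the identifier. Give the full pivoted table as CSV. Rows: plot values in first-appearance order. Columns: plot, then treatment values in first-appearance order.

Columns: plot plus the 3 distinct treatment values (irrigated, high_N, shaded).
For example, row C column irrigated takes yield_kg=46 from the long row (C, irrigated).

plot,irrigated,high_N,shaded
C,46,153,514
B,658,899,466
D,766,32,733
A,619,60,913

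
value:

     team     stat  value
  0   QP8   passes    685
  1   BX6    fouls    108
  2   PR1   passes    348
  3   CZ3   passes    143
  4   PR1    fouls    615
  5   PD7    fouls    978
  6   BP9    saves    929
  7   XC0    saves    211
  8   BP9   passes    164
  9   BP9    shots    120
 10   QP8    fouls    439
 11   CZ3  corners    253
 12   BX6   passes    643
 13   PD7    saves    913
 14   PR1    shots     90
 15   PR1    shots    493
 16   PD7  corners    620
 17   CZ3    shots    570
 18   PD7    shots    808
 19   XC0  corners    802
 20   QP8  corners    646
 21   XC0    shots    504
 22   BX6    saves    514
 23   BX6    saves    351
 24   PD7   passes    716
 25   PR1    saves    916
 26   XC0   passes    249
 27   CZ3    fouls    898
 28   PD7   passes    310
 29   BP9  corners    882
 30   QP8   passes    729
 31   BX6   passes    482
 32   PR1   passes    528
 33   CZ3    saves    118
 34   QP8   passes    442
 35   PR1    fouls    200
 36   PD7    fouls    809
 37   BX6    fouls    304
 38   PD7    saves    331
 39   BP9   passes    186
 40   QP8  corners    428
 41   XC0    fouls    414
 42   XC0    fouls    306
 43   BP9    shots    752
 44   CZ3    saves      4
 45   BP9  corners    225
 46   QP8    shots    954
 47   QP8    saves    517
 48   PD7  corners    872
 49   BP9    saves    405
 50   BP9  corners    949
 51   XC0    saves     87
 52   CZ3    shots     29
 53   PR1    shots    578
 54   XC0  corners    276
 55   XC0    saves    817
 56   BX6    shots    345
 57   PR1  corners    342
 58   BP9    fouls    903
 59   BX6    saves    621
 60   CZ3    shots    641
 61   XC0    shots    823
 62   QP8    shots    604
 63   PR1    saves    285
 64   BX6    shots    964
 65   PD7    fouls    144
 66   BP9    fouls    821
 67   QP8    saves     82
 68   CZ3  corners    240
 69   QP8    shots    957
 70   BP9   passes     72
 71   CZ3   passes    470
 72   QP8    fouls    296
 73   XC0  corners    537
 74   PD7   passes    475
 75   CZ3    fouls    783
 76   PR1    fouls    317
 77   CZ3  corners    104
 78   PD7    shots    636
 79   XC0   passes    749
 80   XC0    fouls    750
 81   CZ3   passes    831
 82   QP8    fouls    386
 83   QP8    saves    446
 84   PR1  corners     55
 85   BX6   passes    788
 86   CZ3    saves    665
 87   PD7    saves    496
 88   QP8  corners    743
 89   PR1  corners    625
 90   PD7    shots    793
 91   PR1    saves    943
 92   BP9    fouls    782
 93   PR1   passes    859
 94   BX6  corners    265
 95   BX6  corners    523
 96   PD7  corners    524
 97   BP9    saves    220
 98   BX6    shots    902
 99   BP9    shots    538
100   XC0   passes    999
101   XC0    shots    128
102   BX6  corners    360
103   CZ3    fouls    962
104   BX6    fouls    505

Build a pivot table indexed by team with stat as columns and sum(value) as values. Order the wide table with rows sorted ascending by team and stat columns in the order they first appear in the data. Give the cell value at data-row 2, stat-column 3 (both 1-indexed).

1486

With rows sorted ascending by team, row 2 is team=BX6. stat columns in first-appearance order: passes, fouls, saves, shots, corners; column 3 is saves.
Long rows with team=BX6, stat=saves: 514 + 351 + 621 = 1486.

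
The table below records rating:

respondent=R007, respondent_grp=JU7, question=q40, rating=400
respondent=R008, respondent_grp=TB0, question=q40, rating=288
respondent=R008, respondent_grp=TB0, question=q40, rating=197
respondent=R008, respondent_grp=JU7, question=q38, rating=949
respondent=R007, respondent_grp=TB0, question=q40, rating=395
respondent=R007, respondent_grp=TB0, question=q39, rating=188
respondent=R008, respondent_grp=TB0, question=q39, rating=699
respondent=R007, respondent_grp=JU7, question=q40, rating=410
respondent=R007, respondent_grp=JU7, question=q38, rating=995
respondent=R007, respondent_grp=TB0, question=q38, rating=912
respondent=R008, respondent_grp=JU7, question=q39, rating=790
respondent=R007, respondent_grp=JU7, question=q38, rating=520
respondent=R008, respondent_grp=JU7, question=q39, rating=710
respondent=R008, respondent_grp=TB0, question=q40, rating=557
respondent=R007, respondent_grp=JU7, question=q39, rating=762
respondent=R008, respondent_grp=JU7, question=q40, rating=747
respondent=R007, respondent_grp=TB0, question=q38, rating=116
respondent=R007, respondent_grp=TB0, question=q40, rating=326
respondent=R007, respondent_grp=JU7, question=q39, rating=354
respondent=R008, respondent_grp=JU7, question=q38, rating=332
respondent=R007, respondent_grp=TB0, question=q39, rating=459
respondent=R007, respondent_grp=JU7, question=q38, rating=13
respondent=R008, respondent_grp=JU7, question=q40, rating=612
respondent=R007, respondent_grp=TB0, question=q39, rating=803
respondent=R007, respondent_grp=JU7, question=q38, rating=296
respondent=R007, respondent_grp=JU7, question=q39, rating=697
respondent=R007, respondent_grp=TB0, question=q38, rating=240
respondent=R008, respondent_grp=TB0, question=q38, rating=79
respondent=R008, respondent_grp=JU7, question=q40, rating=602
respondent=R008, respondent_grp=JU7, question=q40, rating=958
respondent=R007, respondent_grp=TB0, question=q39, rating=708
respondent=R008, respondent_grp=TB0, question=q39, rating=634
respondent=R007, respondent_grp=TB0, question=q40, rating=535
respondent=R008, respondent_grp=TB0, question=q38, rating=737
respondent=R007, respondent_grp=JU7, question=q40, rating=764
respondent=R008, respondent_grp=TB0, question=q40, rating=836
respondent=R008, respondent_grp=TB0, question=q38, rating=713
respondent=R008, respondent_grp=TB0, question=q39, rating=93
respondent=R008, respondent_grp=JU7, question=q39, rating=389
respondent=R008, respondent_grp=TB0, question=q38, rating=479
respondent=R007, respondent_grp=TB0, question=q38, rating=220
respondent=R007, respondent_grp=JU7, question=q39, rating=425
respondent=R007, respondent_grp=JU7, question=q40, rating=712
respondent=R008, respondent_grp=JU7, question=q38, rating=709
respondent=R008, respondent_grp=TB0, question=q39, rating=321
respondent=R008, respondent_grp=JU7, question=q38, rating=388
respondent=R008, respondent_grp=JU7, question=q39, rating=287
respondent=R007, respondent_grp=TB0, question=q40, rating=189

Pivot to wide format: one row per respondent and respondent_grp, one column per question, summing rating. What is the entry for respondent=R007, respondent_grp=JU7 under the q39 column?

2238

Rows with respondent=R007, respondent_grp=JU7 and question=q39: rating values are 762, 354, 697, 425.
762 + 354 + 697 + 425 = 2238.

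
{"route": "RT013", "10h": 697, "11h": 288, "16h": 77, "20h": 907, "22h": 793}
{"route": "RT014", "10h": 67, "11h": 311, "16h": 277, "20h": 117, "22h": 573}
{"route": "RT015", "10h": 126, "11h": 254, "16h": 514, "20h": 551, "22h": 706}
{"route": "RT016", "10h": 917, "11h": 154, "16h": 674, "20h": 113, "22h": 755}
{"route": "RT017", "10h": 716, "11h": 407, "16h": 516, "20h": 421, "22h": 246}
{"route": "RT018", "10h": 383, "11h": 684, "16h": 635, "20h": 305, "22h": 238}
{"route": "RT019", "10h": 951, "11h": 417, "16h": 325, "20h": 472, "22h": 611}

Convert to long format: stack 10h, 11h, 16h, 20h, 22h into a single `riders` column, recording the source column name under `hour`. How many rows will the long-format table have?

7 route values × 5 melted columns = 35 rows.

35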